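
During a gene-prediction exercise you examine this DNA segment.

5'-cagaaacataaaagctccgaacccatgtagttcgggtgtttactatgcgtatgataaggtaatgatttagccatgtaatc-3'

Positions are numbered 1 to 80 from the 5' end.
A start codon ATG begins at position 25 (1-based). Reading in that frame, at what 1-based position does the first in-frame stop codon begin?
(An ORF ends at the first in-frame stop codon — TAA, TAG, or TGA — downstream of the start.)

28

Codons from position 25: ATG (25–27), TAG (28–30).
TAG is a stop codon; it begins at position 28.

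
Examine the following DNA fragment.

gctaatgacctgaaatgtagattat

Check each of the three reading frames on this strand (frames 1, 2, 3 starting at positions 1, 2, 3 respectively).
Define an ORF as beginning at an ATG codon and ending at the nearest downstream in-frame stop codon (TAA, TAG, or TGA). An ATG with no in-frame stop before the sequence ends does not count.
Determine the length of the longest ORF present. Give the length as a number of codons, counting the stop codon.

Frame 1: GCT AAT GAC CTG AAA TGT AGA TTA — no ATG→stop ORF.
Frame 2: CTA ATG ACC TGA AAT GTA GAT TAT — ATG at 5, stop TGA at 11 → 9 nt.
Frame 3: TAA TGA CCT GAA ATG TAG ATT — ATG at 15, stop TAG at 18 → 6 nt.
Longest: frame 2, positions 5–13, 9 nt = 3 codons = 2 aa. → 3 codons.

3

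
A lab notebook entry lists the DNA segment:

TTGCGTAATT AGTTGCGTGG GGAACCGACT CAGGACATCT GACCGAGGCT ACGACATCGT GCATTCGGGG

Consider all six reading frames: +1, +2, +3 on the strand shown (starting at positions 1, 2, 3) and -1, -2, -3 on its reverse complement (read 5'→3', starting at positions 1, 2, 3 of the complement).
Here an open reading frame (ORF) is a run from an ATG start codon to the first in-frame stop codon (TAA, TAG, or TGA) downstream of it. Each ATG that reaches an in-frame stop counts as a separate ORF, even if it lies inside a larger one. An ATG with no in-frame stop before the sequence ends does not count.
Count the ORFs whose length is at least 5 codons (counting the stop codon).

Reverse complement (5'→3'): CCCCGAATGCACGATGTCGTAGCCTCGGTCAGATGTCCTGAGTCGGTTCCCCACGCAACTAATTACGCAA
Frame +1: TTG CGT AAT TAG TTG CGT GGG GAA CCG ACT CAG GAC ATC TGA CCG AGG CTA CGA CAT CGT GCA TTC GGG — no ATG→stop ORF.
Frame +2: TGC GTA ATT AGT TGC GTG GGG AAC CGA CTC AGG ACA TCT GAC CGA GGC TAC GAC ATC GTG CAT TCG GGG — no ATG→stop ORF.
Frame +3: GCG TAA TTA GTT GCG TGG GGA ACC GAC TCA GGA CAT CTG ACC GAG GCT ACG ACA TCG TGC ATT CGG — no ATG→stop ORF.
Frame -1: CCC CGA ATG CAC GAT GTC GTA GCC TCG GTC AGA TGT CCT GAG TCG GTT CCC CAC GCA ACT AAT TAC GCA — no ATG→stop ORF.
Frame -2: CCC GAA TGC ACG ATG TCG TAG CCT CGG TCA GAT GTC CTG AGT CGG TTC CCC ACG CAA CTA ATT ACG CAA — ATG at 14, stop TAG at 20 → 9 nt.
Frame -3: CCG AAT GCA CGA TGT CGT AGC CTC GGT CAG ATG TCC TGA GTC GGT TCC CCA CGC AAC TAA TTA CGC — ATG at 33, stop TGA at 39 → 9 nt.
No ORF reaches 5 codons. Count = 0.

0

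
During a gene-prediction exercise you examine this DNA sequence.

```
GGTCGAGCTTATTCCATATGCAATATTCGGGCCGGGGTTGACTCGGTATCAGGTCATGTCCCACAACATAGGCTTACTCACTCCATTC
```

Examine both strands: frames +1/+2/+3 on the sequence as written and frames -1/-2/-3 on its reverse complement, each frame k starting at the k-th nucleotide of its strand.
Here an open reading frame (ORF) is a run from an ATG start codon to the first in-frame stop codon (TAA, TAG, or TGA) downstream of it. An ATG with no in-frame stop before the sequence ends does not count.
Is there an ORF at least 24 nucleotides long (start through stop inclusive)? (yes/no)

Reverse complement (5'→3'): GAATGGAGTGAGTAAGCCTATGTTGTGGGACATGACCTGATACCGAGTCAACCCCGGCCCGAATATTGCATATGGAATAAGCTCGACC
Frame +1: GGT CGA GCT TAT TCC ATA TGC AAT ATT CGG GCC GGG GTT GAC TCG GTA TCA GGT CAT GTC CCA CAA CAT AGG CTT ACT CAC TCC ATT — no ATG→stop ORF.
Frame +2: GTC GAG CTT ATT CCA TAT GCA ATA TTC GGG CCG GGG TTG ACT CGG TAT CAG GTC ATG TCC CAC AAC ATA GGC TTA CTC ACT CCA TTC — no ATG→stop ORF.
Frame +3: TCG AGC TTA TTC CAT ATG CAA TAT TCG GGC CGG GGT TGA CTC GGT ATC AGG TCA TGT CCC ACA ACA TAG GCT TAC TCA CTC CAT — ATG at 18, stop TGA at 39 → 24 nt.
Frame -1: GAA TGG AGT GAG TAA GCC TAT GTT GTG GGA CAT GAC CTG ATA CCG AGT CAA CCC CGG CCC GAA TAT TGC ATA TGG AAT AAG CTC GAC — no ATG→stop ORF.
Frame -2: AAT GGA GTG AGT AAG CCT ATG TTG TGG GAC ATG ACC TGA TAC CGA GTC AAC CCC GGC CCG AAT ATT GCA TAT GGA ATA AGC TCG ACC — ATG at 20, stop TGA at 38 → 21 nt; ATG at 32, stop TGA at 38 → 9 nt.
Frame -3: ATG GAG TGA GTA AGC CTA TGT TGT GGG ACA TGA CCT GAT ACC GAG TCA ACC CCG GCC CGA ATA TTG CAT ATG GAA TAA GCT CGA — ATG at 3, stop TGA at 9 → 9 nt; ATG at 72, stop TAA at 78 → 9 nt.
Frame +3 has an ORF of 24 nucleotides (positions 18–41) ≥ 24, so yes.

yes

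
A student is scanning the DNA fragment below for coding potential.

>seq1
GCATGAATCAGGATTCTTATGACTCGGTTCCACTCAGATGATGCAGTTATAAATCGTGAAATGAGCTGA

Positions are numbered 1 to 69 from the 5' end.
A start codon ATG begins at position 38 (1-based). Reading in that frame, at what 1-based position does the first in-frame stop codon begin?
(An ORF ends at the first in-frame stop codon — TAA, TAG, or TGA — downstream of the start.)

Codons from position 38: ATG (38–40), ATG (41–43), CAG (44–46), TTA (47–49), TAA (50–52).
TAA is a stop codon; it begins at position 50.

50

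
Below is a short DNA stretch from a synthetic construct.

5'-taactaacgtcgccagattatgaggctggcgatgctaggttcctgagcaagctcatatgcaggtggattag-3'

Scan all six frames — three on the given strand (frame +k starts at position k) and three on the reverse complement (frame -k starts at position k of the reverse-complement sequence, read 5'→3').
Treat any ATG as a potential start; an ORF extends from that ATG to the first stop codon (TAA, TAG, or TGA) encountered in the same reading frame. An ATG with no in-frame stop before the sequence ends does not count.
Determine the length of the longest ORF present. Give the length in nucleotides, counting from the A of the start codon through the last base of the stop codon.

39

Reverse complement (5'→3'): CTAATCCACCTGCATATGAGCTTGCTCAGGAACCTAGCATCGCCAGCCTCATAATCTGGCGACGTTAGTTA
Frame +1: TAA CTA ACG TCG CCA GAT TAT GAG GCT GGC GAT GCT AGG TTC CTG AGC AAG CTC ATA TGC AGG TGG ATT — no ATG→stop ORF.
Frame +2: AAC TAA CGT CGC CAG ATT ATG AGG CTG GCG ATG CTA GGT TCC TGA GCA AGC TCA TAT GCA GGT GGA TTA — ATG at 20, stop TGA at 44 → 27 nt; ATG at 32, stop TGA at 44 → 15 nt.
Frame +3: ACT AAC GTC GCC AGA TTA TGA GGC TGG CGA TGC TAG GTT CCT GAG CAA GCT CAT ATG CAG GTG GAT TAG — ATG at 57, stop TAG at 69 → 15 nt.
Frame -1: CTA ATC CAC CTG CAT ATG AGC TTG CTC AGG AAC CTA GCA TCG CCA GCC TCA TAA TCT GGC GAC GTT AGT — ATG at 16, stop TAA at 52 → 39 nt.
Frame -2: TAA TCC ACC TGC ATA TGA GCT TGC TCA GGA ACC TAG CAT CGC CAG CCT CAT AAT CTG GCG ACG TTA GTT — no ATG→stop ORF.
Frame -3: AAT CCA CCT GCA TAT GAG CTT GCT CAG GAA CCT AGC ATC GCC AGC CTC ATA ATC TGG CGA CGT TAG TTA — no ATG→stop ORF.
Longest: frame -1, positions 16–54, 39 nt = 13 codons = 12 aa. → 39 nucleotides.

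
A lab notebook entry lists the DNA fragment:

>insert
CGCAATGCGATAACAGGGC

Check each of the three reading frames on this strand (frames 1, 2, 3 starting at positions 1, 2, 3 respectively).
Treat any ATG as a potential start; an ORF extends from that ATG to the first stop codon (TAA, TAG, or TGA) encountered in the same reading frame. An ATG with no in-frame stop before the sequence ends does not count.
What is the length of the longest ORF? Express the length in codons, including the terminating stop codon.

3

Frame 1: CGC AAT GCG ATA ACA GGG — no ATG→stop ORF.
Frame 2: GCA ATG CGA TAA CAG GGC — ATG at 5, stop TAA at 11 → 9 nt.
Frame 3: CAA TGC GAT AAC AGG — no ATG→stop ORF.
Longest: frame 2, positions 5–13, 9 nt = 3 codons = 2 aa. → 3 codons.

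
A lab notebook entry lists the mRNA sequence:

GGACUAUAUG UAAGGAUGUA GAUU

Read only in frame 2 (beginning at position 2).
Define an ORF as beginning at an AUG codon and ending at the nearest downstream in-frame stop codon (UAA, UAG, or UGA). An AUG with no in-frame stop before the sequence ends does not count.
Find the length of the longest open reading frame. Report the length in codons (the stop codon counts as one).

2

Frame 2: GAC UAU AUG UAA GGA UGU AGA — AUG at 8, stop UAA at 11 → 6 nt.
Longest: frame 2, positions 8–13, 6 nt = 2 codons = 1 aa. → 2 codons.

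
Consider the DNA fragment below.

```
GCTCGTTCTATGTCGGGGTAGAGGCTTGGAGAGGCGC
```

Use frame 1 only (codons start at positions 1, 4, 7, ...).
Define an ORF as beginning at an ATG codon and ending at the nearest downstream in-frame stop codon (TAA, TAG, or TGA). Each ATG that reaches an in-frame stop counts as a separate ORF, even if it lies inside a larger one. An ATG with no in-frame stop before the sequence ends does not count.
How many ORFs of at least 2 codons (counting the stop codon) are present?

1

Frame 1: GCT CGT TCT ATG TCG GGG TAG AGG CTT GGA GAG GCG — ATG at 10, stop TAG at 19 → 12 nt.
ORFs ≥ 2 codons: frame 1 10–21 (4 codons). Count = 1.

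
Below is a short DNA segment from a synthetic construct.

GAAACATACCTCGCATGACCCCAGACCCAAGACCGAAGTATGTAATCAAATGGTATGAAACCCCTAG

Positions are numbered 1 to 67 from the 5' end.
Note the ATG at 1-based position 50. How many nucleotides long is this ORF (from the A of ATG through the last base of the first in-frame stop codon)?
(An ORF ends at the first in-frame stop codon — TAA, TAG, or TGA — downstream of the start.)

9

Codons from position 50: ATG (50–52), GTA (53–55), TGA (56–58).
TGA is the first in-frame stop; ORF spans 50–58, 9 nucleotides.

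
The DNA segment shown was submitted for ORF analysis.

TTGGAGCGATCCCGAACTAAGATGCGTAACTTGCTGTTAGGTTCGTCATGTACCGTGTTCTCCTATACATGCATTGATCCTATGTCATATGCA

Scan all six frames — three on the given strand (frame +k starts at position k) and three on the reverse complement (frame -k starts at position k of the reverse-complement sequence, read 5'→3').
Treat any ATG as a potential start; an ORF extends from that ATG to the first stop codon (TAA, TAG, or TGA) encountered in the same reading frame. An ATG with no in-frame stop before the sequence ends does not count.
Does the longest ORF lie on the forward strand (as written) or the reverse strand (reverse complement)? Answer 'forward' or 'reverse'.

reverse

Reverse complement (5'→3'): TGCATATGACATAGGATCAATGCATGTATAGGAGAACACGGTACATGACGAACCTAACAGCAAGTTACGCATCTTAGTTCGGGATCGCTCCAA
Frame +1: TTG GAG CGA TCC CGA ACT AAG ATG CGT AAC TTG CTG TTA GGT TCG TCA TGT ACC GTG TTC TCC TAT ACA TGC ATT GAT CCT ATG TCA TAT GCA — no ATG→stop ORF.
Frame +2: TGG AGC GAT CCC GAA CTA AGA TGC GTA ACT TGC TGT TAG GTT CGT CAT GTA CCG TGT TCT CCT ATA CAT GCA TTG ATC CTA TGT CAT ATG — no ATG→stop ORF.
Frame +3: GGA GCG ATC CCG AAC TAA GAT GCG TAA CTT GCT GTT AGG TTC GTC ATG TAC CGT GTT CTC CTA TAC ATG CAT TGA TCC TAT GTC ATA TGC — ATG at 48, stop TGA at 75 → 30 nt; ATG at 69, stop TGA at 75 → 9 nt.
Frame -1: TGC ATA TGA CAT AGG ATC AAT GCA TGT ATA GGA GAA CAC GGT ACA TGA CGA ACC TAA CAG CAA GTT ACG CAT CTT AGT TCG GGA TCG CTC CAA — no ATG→stop ORF.
Frame -2: GCA TAT GAC ATA GGA TCA ATG CAT GTA TAG GAG AAC ACG GTA CAT GAC GAA CCT AAC AGC AAG TTA CGC ATC TTA GTT CGG GAT CGC TCC — ATG at 20, stop TAG at 29 → 12 nt.
Frame -3: CAT ATG ACA TAG GAT CAA TGC ATG TAT AGG AGA ACA CGG TAC ATG ACG AAC CTA ACA GCA AGT TAC GCA TCT TAG TTC GGG ATC GCT CCA — ATG at 6, stop TAG at 12 → 9 nt; ATG at 24, stop TAG at 75 → 54 nt; ATG at 45, stop TAG at 75 → 33 nt.
Forward-strand max 30 nt; reverse-strand max 54 nt. The reverse strand has the longer ORF.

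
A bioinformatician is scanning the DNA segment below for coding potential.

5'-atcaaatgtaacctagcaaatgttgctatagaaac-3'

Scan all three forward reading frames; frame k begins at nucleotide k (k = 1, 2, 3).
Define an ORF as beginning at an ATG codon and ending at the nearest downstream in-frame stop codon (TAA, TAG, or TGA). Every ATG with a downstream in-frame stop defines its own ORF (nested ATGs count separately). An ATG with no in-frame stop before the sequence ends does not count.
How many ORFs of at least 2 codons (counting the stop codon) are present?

Frame 1: ATC AAA TGT AAC CTA GCA AAT GTT GCT ATA GAA — no ATG→stop ORF.
Frame 2: TCA AAT GTA ACC TAG CAA ATG TTG CTA TAG AAA — ATG at 20, stop TAG at 29 → 12 nt.
Frame 3: CAA ATG TAA CCT AGC AAA TGT TGC TAT AGA AAC — ATG at 6, stop TAA at 9 → 6 nt.
ORFs ≥ 2 codons: frame 2 20–31 (4 codons), frame 3 6–11 (2 codons). Count = 2.

2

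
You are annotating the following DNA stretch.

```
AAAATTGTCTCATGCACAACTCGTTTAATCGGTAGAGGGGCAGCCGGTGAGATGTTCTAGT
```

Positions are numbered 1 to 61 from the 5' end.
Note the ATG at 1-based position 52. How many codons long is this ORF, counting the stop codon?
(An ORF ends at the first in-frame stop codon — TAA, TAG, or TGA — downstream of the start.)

Codons from position 52: ATG (52–54), TTC (55–57), TAG (58–60).
TAG is the first in-frame stop; that's 3 codons including the stop.

3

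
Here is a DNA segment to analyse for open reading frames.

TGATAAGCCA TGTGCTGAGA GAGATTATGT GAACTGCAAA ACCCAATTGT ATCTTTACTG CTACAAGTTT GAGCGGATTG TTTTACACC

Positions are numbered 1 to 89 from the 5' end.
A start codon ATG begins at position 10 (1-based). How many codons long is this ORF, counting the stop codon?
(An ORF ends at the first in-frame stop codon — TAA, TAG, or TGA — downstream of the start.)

Codons from position 10: ATG (10–12), TGC (13–15), TGA (16–18).
TGA is the first in-frame stop; that's 3 codons including the stop.

3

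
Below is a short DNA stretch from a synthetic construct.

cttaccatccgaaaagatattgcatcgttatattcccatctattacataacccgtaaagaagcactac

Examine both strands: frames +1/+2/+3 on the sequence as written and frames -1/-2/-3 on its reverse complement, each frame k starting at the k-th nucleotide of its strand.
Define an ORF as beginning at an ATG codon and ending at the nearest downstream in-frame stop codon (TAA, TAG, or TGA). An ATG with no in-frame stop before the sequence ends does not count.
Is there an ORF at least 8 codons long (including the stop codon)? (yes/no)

Reverse complement (5'→3'): GTAGTGCTTCTTTACGGGTTATGTAATAGATGGGAATATAACGATGCAATATCTTTTCGGATGGTAAG
Frame +1: CTT ACC ATC CGA AAA GAT ATT GCA TCG TTA TAT TCC CAT CTA TTA CAT AAC CCG TAA AGA AGC ACT — no ATG→stop ORF.
Frame +2: TTA CCA TCC GAA AAG ATA TTG CAT CGT TAT ATT CCC ATC TAT TAC ATA ACC CGT AAA GAA GCA CTA — no ATG→stop ORF.
Frame +3: TAC CAT CCG AAA AGA TAT TGC ATC GTT ATA TTC CCA TCT ATT ACA TAA CCC GTA AAG AAG CAC TAC — no ATG→stop ORF.
Frame -1: GTA GTG CTT CTT TAC GGG TTA TGT AAT AGA TGG GAA TAT AAC GAT GCA ATA TCT TTT CGG ATG GTA — no ATG→stop ORF.
Frame -2: TAG TGC TTC TTT ACG GGT TAT GTA ATA GAT GGG AAT ATA ACG ATG CAA TAT CTT TTC GGA TGG TAA — ATG at 44, stop TAA at 65 → 24 nt.
Frame -3: AGT GCT TCT TTA CGG GTT ATG TAA TAG ATG GGA ATA TAA CGA TGC AAT ATC TTT TCG GAT GGT AAG — ATG at 21, stop TAA at 24 → 6 nt; ATG at 30, stop TAA at 39 → 12 nt.
Frame -2 has an ORF of 8 codons (positions 44–67) ≥ 8, so yes.

yes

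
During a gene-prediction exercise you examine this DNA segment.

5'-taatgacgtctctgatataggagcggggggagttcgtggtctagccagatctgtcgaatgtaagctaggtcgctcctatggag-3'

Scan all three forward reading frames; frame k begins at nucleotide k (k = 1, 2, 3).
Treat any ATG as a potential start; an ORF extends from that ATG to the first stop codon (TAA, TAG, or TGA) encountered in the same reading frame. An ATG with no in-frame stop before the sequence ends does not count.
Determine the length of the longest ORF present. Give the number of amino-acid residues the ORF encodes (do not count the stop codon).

Frame 1: TAA TGA CGT CTC TGA TAT AGG AGC GGG GGG AGT TCG TGG TCT AGC CAG ATC TGT CGA ATG TAA GCT AGG TCG CTC CTA TGG — ATG at 58, stop TAA at 61 → 6 nt.
Frame 2: AAT GAC GTC TCT GAT ATA GGA GCG GGG GGA GTT CGT GGT CTA GCC AGA TCT GTC GAA TGT AAG CTA GGT CGC TCC TAT GGA — no ATG→stop ORF.
Frame 3: ATG ACG TCT CTG ATA TAG GAG CGG GGG GAG TTC GTG GTC TAG CCA GAT CTG TCG AAT GTA AGC TAG GTC GCT CCT ATG GAG — ATG at 3, stop TAG at 18 → 18 nt.
Longest: frame 3, positions 3–20, 18 nt = 6 codons = 5 aa. → 5 amino acids.

5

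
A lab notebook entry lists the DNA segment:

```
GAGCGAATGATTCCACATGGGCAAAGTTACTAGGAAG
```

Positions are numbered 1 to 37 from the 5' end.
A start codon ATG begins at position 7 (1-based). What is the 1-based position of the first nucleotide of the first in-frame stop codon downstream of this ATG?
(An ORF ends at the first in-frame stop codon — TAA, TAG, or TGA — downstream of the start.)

Codons from position 7: ATG (7–9), ATT (10–12), CCA (13–15), CAT (16–18), GGG (19–21), CAA (22–24), AGT (25–27), TAC (28–30), TAG (31–33).
TAG is a stop codon; it begins at position 31.

31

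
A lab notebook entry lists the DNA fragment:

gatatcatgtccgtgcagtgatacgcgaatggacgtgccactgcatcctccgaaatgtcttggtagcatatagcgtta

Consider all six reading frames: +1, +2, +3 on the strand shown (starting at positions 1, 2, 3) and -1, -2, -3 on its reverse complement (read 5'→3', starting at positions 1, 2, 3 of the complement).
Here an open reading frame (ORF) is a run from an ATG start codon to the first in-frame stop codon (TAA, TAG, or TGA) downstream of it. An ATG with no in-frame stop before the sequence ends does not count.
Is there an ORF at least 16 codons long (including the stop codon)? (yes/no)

no

Reverse complement (5'→3'): TAACGCTATATGCTACCAAGACATTTCGGAGGATGCAGTGGCACGTCCATTCGCGTATCACTGCACGGACATGATATC
Frame +1: GAT ATC ATG TCC GTG CAG TGA TAC GCG AAT GGA CGT GCC ACT GCA TCC TCC GAA ATG TCT TGG TAG CAT ATA GCG TTA — ATG at 7, stop TGA at 19 → 15 nt; ATG at 55, stop TAG at 64 → 12 nt.
Frame +2: ATA TCA TGT CCG TGC AGT GAT ACG CGA ATG GAC GTG CCA CTG CAT CCT CCG AAA TGT CTT GGT AGC ATA TAG CGT — ATG at 29, stop TAG at 71 → 45 nt.
Frame +3: TAT CAT GTC CGT GCA GTG ATA CGC GAA TGG ACG TGC CAC TGC ATC CTC CGA AAT GTC TTG GTA GCA TAT AGC GTT — no ATG→stop ORF.
Frame -1: TAA CGC TAT ATG CTA CCA AGA CAT TTC GGA GGA TGC AGT GGC ACG TCC ATT CGC GTA TCA CTG CAC GGA CAT GAT ATC — no ATG→stop ORF.
Frame -2: AAC GCT ATA TGC TAC CAA GAC ATT TCG GAG GAT GCA GTG GCA CGT CCA TTC GCG TAT CAC TGC ACG GAC ATG ATA — no ATG→stop ORF.
Frame -3: ACG CTA TAT GCT ACC AAG ACA TTT CGG AGG ATG CAG TGG CAC GTC CAT TCG CGT ATC ACT GCA CGG ACA TGA TAT — ATG at 33, stop TGA at 72 → 42 nt.
Largest ORF found is 15 codons < 16, so no.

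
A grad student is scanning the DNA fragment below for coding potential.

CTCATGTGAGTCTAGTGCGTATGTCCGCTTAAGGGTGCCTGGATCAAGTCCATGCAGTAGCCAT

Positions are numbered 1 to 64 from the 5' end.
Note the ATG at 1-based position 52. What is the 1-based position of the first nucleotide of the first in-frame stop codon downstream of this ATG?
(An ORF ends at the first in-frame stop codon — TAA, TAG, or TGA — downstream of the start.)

58

Codons from position 52: ATG (52–54), CAG (55–57), TAG (58–60).
TAG is a stop codon; it begins at position 58.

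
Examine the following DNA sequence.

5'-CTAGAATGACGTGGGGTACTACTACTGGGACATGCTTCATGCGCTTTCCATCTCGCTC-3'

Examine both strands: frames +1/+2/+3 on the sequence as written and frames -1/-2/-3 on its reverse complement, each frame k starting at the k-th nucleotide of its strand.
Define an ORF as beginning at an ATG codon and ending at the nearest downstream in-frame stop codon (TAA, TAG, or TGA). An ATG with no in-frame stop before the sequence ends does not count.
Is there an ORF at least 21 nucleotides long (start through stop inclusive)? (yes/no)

no

Reverse complement (5'→3'): GAGCGAGATGGAAAGCGCATGAAGCATGTCCCAGTAGTAGTACCCCACGTCATTCTAG
Frame +1: CTA GAA TGA CGT GGG GTA CTA CTA CTG GGA CAT GCT TCA TGC GCT TTC CAT CTC GCT — no ATG→stop ORF.
Frame +2: TAG AAT GAC GTG GGG TAC TAC TAC TGG GAC ATG CTT CAT GCG CTT TCC ATC TCG CTC — no ATG→stop ORF.
Frame +3: AGA ATG ACG TGG GGT ACT ACT ACT GGG ACA TGC TTC ATG CGC TTT CCA TCT CGC — no ATG→stop ORF.
Frame -1: GAG CGA GAT GGA AAG CGC ATG AAG CAT GTC CCA GTA GTA GTA CCC CAC GTC ATT CTA — no ATG→stop ORF.
Frame -2: AGC GAG ATG GAA AGC GCA TGA AGC ATG TCC CAG TAG TAG TAC CCC ACG TCA TTC TAG — ATG at 8, stop TGA at 20 → 15 nt; ATG at 26, stop TAG at 35 → 12 nt.
Frame -3: GCG AGA TGG AAA GCG CAT GAA GCA TGT CCC AGT AGT AGT ACC CCA CGT CAT TCT — no ATG→stop ORF.
Largest ORF found is 15 nucleotides < 21, so no.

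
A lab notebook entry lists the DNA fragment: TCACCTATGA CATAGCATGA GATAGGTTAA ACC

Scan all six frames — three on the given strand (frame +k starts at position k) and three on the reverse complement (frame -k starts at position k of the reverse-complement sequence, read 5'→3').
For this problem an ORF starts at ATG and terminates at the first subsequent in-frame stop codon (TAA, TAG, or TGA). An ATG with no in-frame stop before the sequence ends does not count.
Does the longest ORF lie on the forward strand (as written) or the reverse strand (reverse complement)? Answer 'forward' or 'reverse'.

reverse

Reverse complement (5'→3'): GGTTTAACCTATCTCATGCTATGTCATAGGTGA
Frame +1: TCA CCT ATG ACA TAG CAT GAG ATA GGT TAA ACC — ATG at 7, stop TAG at 13 → 9 nt.
Frame +2: CAC CTA TGA CAT AGC ATG AGA TAG GTT AAA — ATG at 17, stop TAG at 23 → 9 nt.
Frame +3: ACC TAT GAC ATA GCA TGA GAT AGG TTA AAC — no ATG→stop ORF.
Frame -1: GGT TTA ACC TAT CTC ATG CTA TGT CAT AGG TGA — ATG at 16, stop TGA at 31 → 18 nt.
Frame -2: GTT TAA CCT ATC TCA TGC TAT GTC ATA GGT — no ATG→stop ORF.
Frame -3: TTT AAC CTA TCT CAT GCT ATG TCA TAG GTG — ATG at 21, stop TAG at 27 → 9 nt.
Forward-strand max 9 nt; reverse-strand max 18 nt. The reverse strand has the longer ORF.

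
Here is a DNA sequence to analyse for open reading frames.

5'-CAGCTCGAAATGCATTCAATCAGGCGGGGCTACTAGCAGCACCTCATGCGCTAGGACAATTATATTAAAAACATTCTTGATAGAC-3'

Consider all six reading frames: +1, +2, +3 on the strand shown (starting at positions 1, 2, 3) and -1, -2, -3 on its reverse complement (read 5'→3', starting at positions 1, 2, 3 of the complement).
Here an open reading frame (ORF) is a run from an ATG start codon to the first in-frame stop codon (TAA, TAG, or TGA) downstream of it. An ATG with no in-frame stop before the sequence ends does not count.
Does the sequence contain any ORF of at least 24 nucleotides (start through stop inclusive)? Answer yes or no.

yes

Reverse complement (5'→3'): GTCTATCAAGAATGTTTTTAATATAATTGTCCTAGCGCATGAGGTGCTGCTAGTAGCCCCGCCTGATTGAATGCATTTCGAGCTG
Frame +1: CAG CTC GAA ATG CAT TCA ATC AGG CGG GGC TAC TAG CAG CAC CTC ATG CGC TAG GAC AAT TAT ATT AAA AAC ATT CTT GAT AGA — ATG at 10, stop TAG at 34 → 27 nt; ATG at 46, stop TAG at 52 → 9 nt.
Frame +2: AGC TCG AAA TGC ATT CAA TCA GGC GGG GCT ACT AGC AGC ACC TCA TGC GCT AGG ACA ATT ATA TTA AAA ACA TTC TTG ATA GAC — no ATG→stop ORF.
Frame +3: GCT CGA AAT GCA TTC AAT CAG GCG GGG CTA CTA GCA GCA CCT CAT GCG CTA GGA CAA TTA TAT TAA AAA CAT TCT TGA TAG — no ATG→stop ORF.
Frame -1: GTC TAT CAA GAA TGT TTT TAA TAT AAT TGT CCT AGC GCA TGA GGT GCT GCT AGT AGC CCC GCC TGA TTG AAT GCA TTT CGA GCT — no ATG→stop ORF.
Frame -2: TCT ATC AAG AAT GTT TTT AAT ATA ATT GTC CTA GCG CAT GAG GTG CTG CTA GTA GCC CCG CCT GAT TGA ATG CAT TTC GAG CTG — no ATG→stop ORF.
Frame -3: CTA TCA AGA ATG TTT TTA ATA TAA TTG TCC TAG CGC ATG AGG TGC TGC TAG TAG CCC CGC CTG ATT GAA TGC ATT TCG AGC — ATG at 12, stop TAA at 24 → 15 nt; ATG at 39, stop TAG at 51 → 15 nt.
Frame +1 has an ORF of 27 nucleotides (positions 10–36) ≥ 24, so yes.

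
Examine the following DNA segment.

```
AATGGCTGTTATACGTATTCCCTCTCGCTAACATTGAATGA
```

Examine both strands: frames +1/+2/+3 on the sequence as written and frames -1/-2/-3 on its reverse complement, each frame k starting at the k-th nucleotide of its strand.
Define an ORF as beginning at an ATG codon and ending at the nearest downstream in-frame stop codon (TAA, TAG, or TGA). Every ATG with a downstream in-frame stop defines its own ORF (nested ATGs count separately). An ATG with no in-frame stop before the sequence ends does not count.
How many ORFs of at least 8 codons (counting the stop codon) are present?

Reverse complement (5'→3'): TCATTCAATGTTAGCGAGAGGGAATACGTATAACAGCCATT
Frame +1: AAT GGC TGT TAT ACG TAT TCC CTC TCG CTA ACA TTG AAT — no ATG→stop ORF.
Frame +2: ATG GCT GTT ATA CGT ATT CCC TCT CGC TAA CAT TGA ATG — ATG at 2, stop TAA at 29 → 30 nt.
Frame +3: TGG CTG TTA TAC GTA TTC CCT CTC GCT AAC ATT GAA TGA — no ATG→stop ORF.
Frame -1: TCA TTC AAT GTT AGC GAG AGG GAA TAC GTA TAA CAG CCA — no ATG→stop ORF.
Frame -2: CAT TCA ATG TTA GCG AGA GGG AAT ACG TAT AAC AGC CAT — no ATG→stop ORF.
Frame -3: ATT CAA TGT TAG CGA GAG GGA ATA CGT ATA ACA GCC ATT — no ATG→stop ORF.
ORFs ≥ 8 codons: frame +2 2–31 (10 codons). Count = 1.

1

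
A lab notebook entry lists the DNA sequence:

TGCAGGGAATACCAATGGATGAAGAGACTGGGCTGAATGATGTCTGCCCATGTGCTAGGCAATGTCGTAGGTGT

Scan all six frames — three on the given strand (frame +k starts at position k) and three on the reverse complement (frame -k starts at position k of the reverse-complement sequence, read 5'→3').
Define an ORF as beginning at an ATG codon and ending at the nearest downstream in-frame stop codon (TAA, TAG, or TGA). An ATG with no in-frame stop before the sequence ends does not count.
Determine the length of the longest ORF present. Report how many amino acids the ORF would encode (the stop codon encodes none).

Reverse complement (5'→3'): ACACCTACGACATTGCCTAGCACATGGGCAGACATCATTCAGCCCAGTCTCTTCATCCATTGGTATTCCCTGCA
Frame +1: TGC AGG GAA TAC CAA TGG ATG AAG AGA CTG GGC TGA ATG ATG TCT GCC CAT GTG CTA GGC AAT GTC GTA GGT — ATG at 19, stop TGA at 34 → 18 nt.
Frame +2: GCA GGG AAT ACC AAT GGA TGA AGA GAC TGG GCT GAA TGA TGT CTG CCC ATG TGC TAG GCA ATG TCG TAG GTG — ATG at 50, stop TAG at 56 → 9 nt; ATG at 62, stop TAG at 68 → 9 nt.
Frame +3: CAG GGA ATA CCA ATG GAT GAA GAG ACT GGG CTG AAT GAT GTC TGC CCA TGT GCT AGG CAA TGT CGT AGG TGT — no ATG→stop ORF.
Frame -1: ACA CCT ACG ACA TTG CCT AGC ACA TGG GCA GAC ATC ATT CAG CCC AGT CTC TTC ATC CAT TGG TAT TCC CTG — no ATG→stop ORF.
Frame -2: CAC CTA CGA CAT TGC CTA GCA CAT GGG CAG ACA TCA TTC AGC CCA GTC TCT TCA TCC ATT GGT ATT CCC TGC — no ATG→stop ORF.
Frame -3: ACC TAC GAC ATT GCC TAG CAC ATG GGC AGA CAT CAT TCA GCC CAG TCT CTT CAT CCA TTG GTA TTC CCT GCA — no ATG→stop ORF.
Longest: frame +1, positions 19–36, 18 nt = 6 codons = 5 aa. → 5 amino acids.

5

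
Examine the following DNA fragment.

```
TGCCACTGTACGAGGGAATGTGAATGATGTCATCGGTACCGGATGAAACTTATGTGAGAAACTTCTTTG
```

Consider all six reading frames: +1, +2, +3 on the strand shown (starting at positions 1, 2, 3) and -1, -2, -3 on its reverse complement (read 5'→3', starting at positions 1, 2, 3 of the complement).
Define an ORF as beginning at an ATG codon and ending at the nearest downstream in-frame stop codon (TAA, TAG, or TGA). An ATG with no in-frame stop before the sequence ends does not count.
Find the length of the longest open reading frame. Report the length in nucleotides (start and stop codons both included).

Reverse complement (5'→3'): CAAAGAAGTTTCTCACATAAGTTTCATCCGGTACCGATGACATCATTCACATTCCCTCGTACAGTGGCA
Frame +1: TGC CAC TGT ACG AGG GAA TGT GAA TGA TGT CAT CGG TAC CGG ATG AAA CTT ATG TGA GAA ACT TCT TTG — ATG at 43, stop TGA at 55 → 15 nt; ATG at 52, stop TGA at 55 → 6 nt.
Frame +2: GCC ACT GTA CGA GGG AAT GTG AAT GAT GTC ATC GGT ACC GGA TGA AAC TTA TGT GAG AAA CTT CTT — no ATG→stop ORF.
Frame +3: CCA CTG TAC GAG GGA ATG TGA ATG ATG TCA TCG GTA CCG GAT GAA ACT TAT GTG AGA AAC TTC TTT — ATG at 18, stop TGA at 21 → 6 nt.
Frame -1: CAA AGA AGT TTC TCA CAT AAG TTT CAT CCG GTA CCG ATG ACA TCA TTC ACA TTC CCT CGT ACA GTG GCA — no ATG→stop ORF.
Frame -2: AAA GAA GTT TCT CAC ATA AGT TTC ATC CGG TAC CGA TGA CAT CAT TCA CAT TCC CTC GTA CAG TGG — no ATG→stop ORF.
Frame -3: AAG AAG TTT CTC ACA TAA GTT TCA TCC GGT ACC GAT GAC ATC ATT CAC ATT CCC TCG TAC AGT GGC — no ATG→stop ORF.
Longest: frame +1, positions 43–57, 15 nt = 5 codons = 4 aa. → 15 nucleotides.

15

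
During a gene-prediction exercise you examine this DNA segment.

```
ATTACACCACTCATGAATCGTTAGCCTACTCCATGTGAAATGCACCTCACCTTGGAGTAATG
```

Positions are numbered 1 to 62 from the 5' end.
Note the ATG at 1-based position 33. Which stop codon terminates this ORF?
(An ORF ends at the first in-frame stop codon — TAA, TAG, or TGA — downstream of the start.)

TGA

Codons from position 33: ATG (33–35), TGA (36–38).
The first in-frame stop codon is TGA.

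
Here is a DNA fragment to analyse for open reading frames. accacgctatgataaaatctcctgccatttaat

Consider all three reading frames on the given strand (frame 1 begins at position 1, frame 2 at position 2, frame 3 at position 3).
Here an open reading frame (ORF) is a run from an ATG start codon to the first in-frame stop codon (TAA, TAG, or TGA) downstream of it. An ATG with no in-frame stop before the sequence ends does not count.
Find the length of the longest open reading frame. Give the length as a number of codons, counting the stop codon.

Frame 1: ACC ACG CTA TGA TAA AAT CTC CTG CCA TTT AAT — no ATG→stop ORF.
Frame 2: CCA CGC TAT GAT AAA ATC TCC TGC CAT TTA — no ATG→stop ORF.
Frame 3: CAC GCT ATG ATA AAA TCT CCT GCC ATT TAA — ATG at 9, stop TAA at 30 → 24 nt.
Longest: frame 3, positions 9–32, 24 nt = 8 codons = 7 aa. → 8 codons.

8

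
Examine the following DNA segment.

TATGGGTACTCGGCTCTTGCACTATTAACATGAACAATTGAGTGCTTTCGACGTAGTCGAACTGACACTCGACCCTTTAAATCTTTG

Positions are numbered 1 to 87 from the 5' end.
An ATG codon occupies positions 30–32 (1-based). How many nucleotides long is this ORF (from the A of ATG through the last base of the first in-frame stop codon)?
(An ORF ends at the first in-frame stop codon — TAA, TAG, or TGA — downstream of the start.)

Codons from position 30: ATG (30–32), AAC (33–35), AAT (36–38), TGA (39–41).
TGA is the first in-frame stop; ORF spans 30–41, 12 nucleotides.

12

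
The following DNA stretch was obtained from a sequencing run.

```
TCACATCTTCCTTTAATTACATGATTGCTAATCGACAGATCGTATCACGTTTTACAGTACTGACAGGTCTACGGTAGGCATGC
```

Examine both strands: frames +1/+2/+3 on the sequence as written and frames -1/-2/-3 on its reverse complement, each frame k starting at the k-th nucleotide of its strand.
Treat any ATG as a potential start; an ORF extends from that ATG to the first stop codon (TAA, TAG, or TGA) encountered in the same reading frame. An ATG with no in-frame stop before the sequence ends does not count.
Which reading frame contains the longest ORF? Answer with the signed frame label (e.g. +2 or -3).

+3

Reverse complement (5'→3'): GCATGCCTACCGTAGACCTGTCAGTACTGTAAAACGTGATACGATCTGTCGATTAGCAATCATGTAATTAAAGGAAGATGTGA
Frame +1: TCA CAT CTT CCT TTA ATT ACA TGA TTG CTA ATC GAC AGA TCG TAT CAC GTT TTA CAG TAC TGA CAG GTC TAC GGT AGG CAT — no ATG→stop ORF.
Frame +2: CAC ATC TTC CTT TAA TTA CAT GAT TGC TAA TCG ACA GAT CGT ATC ACG TTT TAC AGT ACT GAC AGG TCT ACG GTA GGC ATG — no ATG→stop ORF.
Frame +3: ACA TCT TCC TTT AAT TAC ATG ATT GCT AAT CGA CAG ATC GTA TCA CGT TTT ACA GTA CTG ACA GGT CTA CGG TAG GCA TGC — ATG at 21, stop TAG at 75 → 57 nt.
Frame -1: GCA TGC CTA CCG TAG ACC TGT CAG TAC TGT AAA ACG TGA TAC GAT CTG TCG ATT AGC AAT CAT GTA ATT AAA GGA AGA TGT — no ATG→stop ORF.
Frame -2: CAT GCC TAC CGT AGA CCT GTC AGT ACT GTA AAA CGT GAT ACG ATC TGT CGA TTA GCA ATC ATG TAA TTA AAG GAA GAT GTG — ATG at 62, stop TAA at 65 → 6 nt.
Frame -3: ATG CCT ACC GTA GAC CTG TCA GTA CTG TAA AAC GTG ATA CGA TCT GTC GAT TAG CAA TCA TGT AAT TAA AGG AAG ATG TGA — ATG at 3, stop TAA at 30 → 30 nt; ATG at 78, stop TGA at 81 → 6 nt.
Longest ORF is 57 nt in frame +3 (positions 21–77).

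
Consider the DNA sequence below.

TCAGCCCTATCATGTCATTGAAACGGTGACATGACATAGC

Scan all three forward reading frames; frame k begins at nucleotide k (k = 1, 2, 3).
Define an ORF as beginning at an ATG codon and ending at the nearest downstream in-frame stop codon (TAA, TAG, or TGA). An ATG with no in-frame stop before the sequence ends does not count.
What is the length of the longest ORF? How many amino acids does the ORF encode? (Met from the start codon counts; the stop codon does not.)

5

Frame 1: TCA GCC CTA TCA TGT CAT TGA AAC GGT GAC ATG ACA TAG — ATG at 31, stop TAG at 37 → 9 nt.
Frame 2: CAG CCC TAT CAT GTC ATT GAA ACG GTG ACA TGA CAT AGC — no ATG→stop ORF.
Frame 3: AGC CCT ATC ATG TCA TTG AAA CGG TGA CAT GAC ATA — ATG at 12, stop TGA at 27 → 18 nt.
Longest: frame 3, positions 12–29, 18 nt = 6 codons = 5 aa. → 5 amino acids.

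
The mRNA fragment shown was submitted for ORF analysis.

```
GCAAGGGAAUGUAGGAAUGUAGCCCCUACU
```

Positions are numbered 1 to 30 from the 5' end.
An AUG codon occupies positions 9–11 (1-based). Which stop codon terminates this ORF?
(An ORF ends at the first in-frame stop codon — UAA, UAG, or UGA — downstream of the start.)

Codons from position 9: AUG (9–11), UAG (12–14).
The first in-frame stop codon is UAG.

UAG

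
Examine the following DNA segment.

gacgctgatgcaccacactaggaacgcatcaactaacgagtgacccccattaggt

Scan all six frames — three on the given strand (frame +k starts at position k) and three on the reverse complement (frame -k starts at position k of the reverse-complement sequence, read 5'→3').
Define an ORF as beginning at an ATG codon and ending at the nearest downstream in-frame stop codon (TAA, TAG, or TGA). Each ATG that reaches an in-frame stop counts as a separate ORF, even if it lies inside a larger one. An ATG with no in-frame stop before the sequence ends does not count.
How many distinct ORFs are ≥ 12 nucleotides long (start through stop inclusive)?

Reverse complement (5'→3'): ACCTAATGGGGGTCACTCGTTAGTTGATGCGTTCCTAGTGTGGTGCATCAGCGTC
Frame +1: GAC GCT GAT GCA CCA CAC TAG GAA CGC ATC AAC TAA CGA GTG ACC CCC ATT AGG — no ATG→stop ORF.
Frame +2: ACG CTG ATG CAC CAC ACT AGG AAC GCA TCA ACT AAC GAG TGA CCC CCA TTA GGT — ATG at 8, stop TGA at 41 → 36 nt.
Frame +3: CGC TGA TGC ACC ACA CTA GGA ACG CAT CAA CTA ACG AGT GAC CCC CAT TAG — no ATG→stop ORF.
Frame -1: ACC TAA TGG GGG TCA CTC GTT AGT TGA TGC GTT CCT AGT GTG GTG CAT CAG CGT — no ATG→stop ORF.
Frame -2: CCT AAT GGG GGT CAC TCG TTA GTT GAT GCG TTC CTA GTG TGG TGC ATC AGC GTC — no ATG→stop ORF.
Frame -3: CTA ATG GGG GTC ACT CGT TAG TTG ATG CGT TCC TAG TGT GGT GCA TCA GCG — ATG at 6, stop TAG at 21 → 18 nt; ATG at 27, stop TAG at 36 → 12 nt.
ORFs ≥ 12 nucleotides: frame +2 8–43 (36 nucleotides), frame -3 6–23 (18 nucleotides), frame -3 27–38 (12 nucleotides). Count = 3.

3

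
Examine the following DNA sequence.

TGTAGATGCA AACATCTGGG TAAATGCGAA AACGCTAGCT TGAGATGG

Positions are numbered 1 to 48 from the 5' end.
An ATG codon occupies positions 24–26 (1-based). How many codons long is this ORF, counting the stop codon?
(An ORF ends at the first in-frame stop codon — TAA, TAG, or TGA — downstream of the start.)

Codons from position 24: ATG (24–26), CGA (27–29), AAA (30–32), CGC (33–35), TAG (36–38).
TAG is the first in-frame stop; that's 5 codons including the stop.

5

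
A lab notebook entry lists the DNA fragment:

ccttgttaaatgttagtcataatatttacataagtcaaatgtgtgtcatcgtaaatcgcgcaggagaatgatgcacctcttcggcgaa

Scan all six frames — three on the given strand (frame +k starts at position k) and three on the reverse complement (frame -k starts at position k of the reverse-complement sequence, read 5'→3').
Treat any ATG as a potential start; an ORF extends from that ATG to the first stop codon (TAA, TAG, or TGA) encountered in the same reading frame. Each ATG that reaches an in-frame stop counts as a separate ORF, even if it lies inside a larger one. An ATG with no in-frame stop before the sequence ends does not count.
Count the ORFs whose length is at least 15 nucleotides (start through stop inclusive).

Reverse complement (5'→3'): TTCGCCGAAGAGGTGCATCATTCTCCTGCGCGATTTACGATGACACACATTTGACTTATGTAAATATTATGACTAACATTTAACAAGG
Frame +1: CCT TGT TAA ATG TTA GTC ATA ATA TTT ACA TAA GTC AAA TGT GTG TCA TCG TAA ATC GCG CAG GAG AAT GAT GCA CCT CTT CGG CGA — ATG at 10, stop TAA at 31 → 24 nt.
Frame +2: CTT GTT AAA TGT TAG TCA TAA TAT TTA CAT AAG TCA AAT GTG TGT CAT CGT AAA TCG CGC AGG AGA ATG ATG CAC CTC TTC GGC GAA — no ATG→stop ORF.
Frame +3: TTG TTA AAT GTT AGT CAT AAT ATT TAC ATA AGT CAA ATG TGT GTC ATC GTA AAT CGC GCA GGA GAA TGA TGC ACC TCT TCG GCG — ATG at 39, stop TGA at 69 → 33 nt.
Frame -1: TTC GCC GAA GAG GTG CAT CAT TCT CCT GCG CGA TTT ACG ATG ACA CAC ATT TGA CTT ATG TAA ATA TTA TGA CTA ACA TTT AAC AAG — ATG at 40, stop TGA at 52 → 15 nt; ATG at 58, stop TAA at 61 → 6 nt.
Frame -2: TCG CCG AAG AGG TGC ATC ATT CTC CTG CGC GAT TTA CGA TGA CAC ACA TTT GAC TTA TGT AAA TAT TAT GAC TAA CAT TTA ACA AGG — no ATG→stop ORF.
Frame -3: CGC CGA AGA GGT GCA TCA TTC TCC TGC GCG ATT TAC GAT GAC ACA CAT TTG ACT TAT GTA AAT ATT ATG ACT AAC ATT TAA CAA — ATG at 69, stop TAA at 81 → 15 nt.
ORFs ≥ 15 nucleotides: frame +1 10–33 (24 nucleotides), frame +3 39–71 (33 nucleotides), frame -1 40–54 (15 nucleotides), frame -3 69–83 (15 nucleotides). Count = 4.

4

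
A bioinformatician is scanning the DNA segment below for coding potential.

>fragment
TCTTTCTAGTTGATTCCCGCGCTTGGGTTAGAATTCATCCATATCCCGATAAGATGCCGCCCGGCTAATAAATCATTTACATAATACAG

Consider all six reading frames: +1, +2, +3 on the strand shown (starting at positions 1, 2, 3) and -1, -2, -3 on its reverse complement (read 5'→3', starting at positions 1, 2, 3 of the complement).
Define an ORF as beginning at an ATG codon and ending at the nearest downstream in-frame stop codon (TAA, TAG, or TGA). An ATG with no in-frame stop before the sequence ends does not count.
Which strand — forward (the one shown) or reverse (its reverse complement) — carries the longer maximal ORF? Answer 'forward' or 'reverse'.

reverse

Reverse complement (5'→3'): CTGTATTATGTAAATGATTTATTAGCCGGGCGGCATCTTATCGGGATATGGATGAATTCTAACCCAAGCGCGGGAATCAACTAGAAAGA
Frame +1: TCT TTC TAG TTG ATT CCC GCG CTT GGG TTA GAA TTC ATC CAT ATC CCG ATA AGA TGC CGC CCG GCT AAT AAA TCA TTT ACA TAA TAC — no ATG→stop ORF.
Frame +2: CTT TCT AGT TGA TTC CCG CGC TTG GGT TAG AAT TCA TCC ATA TCC CGA TAA GAT GCC GCC CGG CTA ATA AAT CAT TTA CAT AAT ACA — no ATG→stop ORF.
Frame +3: TTT CTA GTT GAT TCC CGC GCT TGG GTT AGA ATT CAT CCA TAT CCC GAT AAG ATG CCG CCC GGC TAA TAA ATC ATT TAC ATA ATA CAG — ATG at 54, stop TAA at 66 → 15 nt.
Frame -1: CTG TAT TAT GTA AAT GAT TTA TTA GCC GGG CGG CAT CTT ATC GGG ATA TGG ATG AAT TCT AAC CCA AGC GCG GGA ATC AAC TAG AAA — ATG at 52, stop TAG at 82 → 33 nt.
Frame -2: TGT ATT ATG TAA ATG ATT TAT TAG CCG GGC GGC ATC TTA TCG GGA TAT GGA TGA ATT CTA ACC CAA GCG CGG GAA TCA ACT AGA AAG — ATG at 8, stop TAA at 11 → 6 nt; ATG at 14, stop TAG at 23 → 12 nt.
Frame -3: GTA TTA TGT AAA TGA TTT ATT AGC CGG GCG GCA TCT TAT CGG GAT ATG GAT GAA TTC TAA CCC AAG CGC GGG AAT CAA CTA GAA AGA — ATG at 48, stop TAA at 60 → 15 nt.
Forward-strand max 15 nt; reverse-strand max 33 nt. The reverse strand has the longer ORF.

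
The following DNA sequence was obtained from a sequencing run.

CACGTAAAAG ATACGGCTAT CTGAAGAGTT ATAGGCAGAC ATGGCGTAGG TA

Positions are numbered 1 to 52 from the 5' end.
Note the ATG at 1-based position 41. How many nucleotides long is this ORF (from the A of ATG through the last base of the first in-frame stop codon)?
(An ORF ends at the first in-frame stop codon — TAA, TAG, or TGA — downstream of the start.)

Codons from position 41: ATG (41–43), GCG (44–46), TAG (47–49).
TAG is the first in-frame stop; ORF spans 41–49, 9 nucleotides.

9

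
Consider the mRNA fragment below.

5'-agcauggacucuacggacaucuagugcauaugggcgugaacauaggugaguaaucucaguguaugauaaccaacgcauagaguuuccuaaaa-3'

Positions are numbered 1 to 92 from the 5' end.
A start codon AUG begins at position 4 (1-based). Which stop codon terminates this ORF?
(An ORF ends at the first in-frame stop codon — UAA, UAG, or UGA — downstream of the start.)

Codons from position 4: AUG (4–6), GAC (7–9), UCU (10–12), ACG (13–15), GAC (16–18), AUC (19–21), UAG (22–24).
The first in-frame stop codon is UAG.

UAG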